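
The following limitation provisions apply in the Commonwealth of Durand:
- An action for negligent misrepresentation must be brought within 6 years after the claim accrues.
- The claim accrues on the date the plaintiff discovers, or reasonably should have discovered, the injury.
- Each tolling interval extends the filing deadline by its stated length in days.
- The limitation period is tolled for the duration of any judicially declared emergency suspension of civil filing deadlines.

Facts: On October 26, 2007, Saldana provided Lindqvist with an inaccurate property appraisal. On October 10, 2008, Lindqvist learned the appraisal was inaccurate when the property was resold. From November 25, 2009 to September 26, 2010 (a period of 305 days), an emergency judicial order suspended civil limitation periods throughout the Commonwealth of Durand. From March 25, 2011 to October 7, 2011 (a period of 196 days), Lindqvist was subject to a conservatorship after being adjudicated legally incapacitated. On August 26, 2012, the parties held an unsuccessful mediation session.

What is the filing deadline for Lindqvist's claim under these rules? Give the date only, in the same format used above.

Under the discovery rule, the claim accrued on October 10, 2008, when Lindqvist discovered the injury — not on the October 26, 2007 date of the underlying act.
Adding the 6 years base period to October 10, 2008 gives a deadline of October 10, 2014, before any tolling.
The emergency suspension of filing deadlines from November 25, 2009 to September 26, 2010 tolled the period for 305 days, extending the deadline to August 11, 2015.
The plaintiff's legal incapacity from March 25, 2011 to October 7, 2011 does not toll the period, because no stated rule makes the plaintiff's incapacity a tolling event.
The other events in the timeline have no effect on the limitation period under the stated rules.

August 11, 2015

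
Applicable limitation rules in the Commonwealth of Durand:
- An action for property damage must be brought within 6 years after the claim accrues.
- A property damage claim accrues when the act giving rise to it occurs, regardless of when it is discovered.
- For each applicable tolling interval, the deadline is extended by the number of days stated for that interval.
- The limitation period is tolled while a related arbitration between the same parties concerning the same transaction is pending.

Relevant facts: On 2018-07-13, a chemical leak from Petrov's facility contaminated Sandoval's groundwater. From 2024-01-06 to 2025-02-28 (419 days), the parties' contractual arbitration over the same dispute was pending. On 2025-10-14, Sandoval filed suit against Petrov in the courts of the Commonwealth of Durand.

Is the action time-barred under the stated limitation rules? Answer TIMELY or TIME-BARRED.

TIME-BARRED

The claim accrued on 2018-07-13, the date of the act.
6 years from 2018-07-13 is 2024-07-13.
The period was tolled for 419 days by the pending related arbitration (2024-01-06 to 2025-02-28), pushing the deadline to 2025-09-05.
Sandoval filed on 2025-10-14, after the 2025-09-05 deadline, so the action is time-barred.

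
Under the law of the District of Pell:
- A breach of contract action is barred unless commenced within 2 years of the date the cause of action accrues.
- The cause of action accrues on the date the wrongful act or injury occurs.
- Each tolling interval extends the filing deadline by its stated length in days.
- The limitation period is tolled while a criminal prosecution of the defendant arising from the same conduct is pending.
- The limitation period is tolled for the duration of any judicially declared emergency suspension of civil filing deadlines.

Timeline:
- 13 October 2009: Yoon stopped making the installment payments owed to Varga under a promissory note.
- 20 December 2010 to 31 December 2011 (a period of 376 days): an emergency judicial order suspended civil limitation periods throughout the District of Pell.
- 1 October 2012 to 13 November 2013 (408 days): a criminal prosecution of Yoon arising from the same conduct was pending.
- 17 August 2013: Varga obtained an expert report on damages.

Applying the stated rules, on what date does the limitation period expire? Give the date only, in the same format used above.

The limitation period began to run on 13 October 2009.
Adding the 2 years base period to 13 October 2009 gives a deadline of 13 October 2011, before any tolling.
Because the emergency suspension of filing deadlines ran from 20 December 2010 to 31 December 2011, the deadline is extended by 376 days to 23 October 2012.
Because the pending criminal prosecution ran from 1 October 2012 to 13 November 2013, the deadline is extended by 408 days to 5 December 2013.
The other events in the timeline have no effect on the limitation period under the stated rules.

5 December 2013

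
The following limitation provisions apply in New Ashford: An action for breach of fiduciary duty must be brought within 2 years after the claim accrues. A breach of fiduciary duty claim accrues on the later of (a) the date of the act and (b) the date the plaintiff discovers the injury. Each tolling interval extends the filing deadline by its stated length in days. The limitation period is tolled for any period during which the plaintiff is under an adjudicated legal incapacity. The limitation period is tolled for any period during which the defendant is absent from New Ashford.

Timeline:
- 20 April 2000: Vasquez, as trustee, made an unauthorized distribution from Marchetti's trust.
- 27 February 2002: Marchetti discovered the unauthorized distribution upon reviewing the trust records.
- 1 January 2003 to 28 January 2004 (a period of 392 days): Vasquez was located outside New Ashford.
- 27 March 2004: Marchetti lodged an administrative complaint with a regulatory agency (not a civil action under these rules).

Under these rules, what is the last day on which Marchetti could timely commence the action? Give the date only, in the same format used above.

25 March 2005

Taking the later of the act (20 April 2000) and discovery (27 February 2002), the claim accrued on 27 February 2002.
The untolled deadline — 2 years after 27 February 2002 — is 27 February 2004.
The period was tolled for 392 days by the defendant's absence from the jurisdiction (1 January 2003 to 28 January 2004), pushing the deadline to 25 March 2005.
Nothing else in the chronology tolls or restarts the period.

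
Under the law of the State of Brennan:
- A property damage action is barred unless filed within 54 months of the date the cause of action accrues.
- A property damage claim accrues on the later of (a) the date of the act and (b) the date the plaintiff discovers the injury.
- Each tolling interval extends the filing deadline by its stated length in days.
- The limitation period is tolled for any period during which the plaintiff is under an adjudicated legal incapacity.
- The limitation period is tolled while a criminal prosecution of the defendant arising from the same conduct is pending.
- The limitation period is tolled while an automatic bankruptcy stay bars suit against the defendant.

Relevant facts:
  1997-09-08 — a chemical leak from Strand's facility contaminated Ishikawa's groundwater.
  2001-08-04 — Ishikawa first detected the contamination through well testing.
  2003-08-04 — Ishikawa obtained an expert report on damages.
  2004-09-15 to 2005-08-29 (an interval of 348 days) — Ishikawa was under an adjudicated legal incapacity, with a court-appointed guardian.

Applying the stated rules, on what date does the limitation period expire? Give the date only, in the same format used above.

The claim accrued on 2001-08-04 — the later of the 1997-09-08 act and the 2001-08-04 discovery.
The untolled deadline — 54 months after 2001-08-04 — is 2006-02-04.
The period was tolled for 348 days by the plaintiff's legal incapacity (2004-09-15 to 2005-08-29), pushing the deadline to 2007-01-18.
The other events in the timeline have no effect on the limitation period under the stated rules.

2007-01-18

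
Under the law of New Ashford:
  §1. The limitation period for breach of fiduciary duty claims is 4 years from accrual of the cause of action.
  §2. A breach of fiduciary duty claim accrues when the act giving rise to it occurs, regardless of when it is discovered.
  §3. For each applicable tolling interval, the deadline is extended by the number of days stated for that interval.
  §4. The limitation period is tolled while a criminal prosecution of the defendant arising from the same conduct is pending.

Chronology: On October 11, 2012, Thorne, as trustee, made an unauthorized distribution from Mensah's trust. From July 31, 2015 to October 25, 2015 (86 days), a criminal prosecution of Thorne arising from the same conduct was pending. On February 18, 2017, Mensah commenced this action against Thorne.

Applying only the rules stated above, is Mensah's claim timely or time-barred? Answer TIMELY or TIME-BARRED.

The cause of action accrued on October 11, 2012, the date of the act.
4 years from October 11, 2012 is October 11, 2016.
The period was tolled for 86 days by the pending criminal prosecution (July 31, 2015 to October 25, 2015), pushing the deadline to January 5, 2017.
Filing on February 18, 2017 missed the January 5, 2017 deadline — the action is time-barred.

TIME-BARRED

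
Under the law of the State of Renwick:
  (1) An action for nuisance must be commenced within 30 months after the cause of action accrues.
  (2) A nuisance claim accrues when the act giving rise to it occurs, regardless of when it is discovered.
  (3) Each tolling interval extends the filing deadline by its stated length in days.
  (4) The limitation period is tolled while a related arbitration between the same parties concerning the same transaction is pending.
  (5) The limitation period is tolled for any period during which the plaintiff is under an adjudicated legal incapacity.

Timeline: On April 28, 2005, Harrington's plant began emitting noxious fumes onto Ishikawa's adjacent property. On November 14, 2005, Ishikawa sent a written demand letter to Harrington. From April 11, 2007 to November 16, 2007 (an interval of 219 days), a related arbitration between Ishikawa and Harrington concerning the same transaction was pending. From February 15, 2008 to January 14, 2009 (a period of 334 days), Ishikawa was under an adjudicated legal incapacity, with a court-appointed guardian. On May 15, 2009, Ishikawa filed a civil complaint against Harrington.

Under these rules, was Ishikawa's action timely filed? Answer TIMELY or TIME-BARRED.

The claim accrued on April 28, 2005, when the wrongful act occurred.
Adding the 30 months base period to April 28, 2005 gives a deadline of October 28, 2007, before any tolling.
The period was tolled for 219 days by the pending related arbitration (April 11, 2007 to November 16, 2007), pushing the deadline to June 3, 2008.
Because the plaintiff's legal incapacity ran from February 15, 2008 to January 14, 2009, the deadline is extended by 334 days to May 3, 2009.
Nothing else in the chronology tolls or restarts the period.
The May 15, 2009 filing falls after the May 3, 2009 deadline; the claim is time-barred.

TIME-BARRED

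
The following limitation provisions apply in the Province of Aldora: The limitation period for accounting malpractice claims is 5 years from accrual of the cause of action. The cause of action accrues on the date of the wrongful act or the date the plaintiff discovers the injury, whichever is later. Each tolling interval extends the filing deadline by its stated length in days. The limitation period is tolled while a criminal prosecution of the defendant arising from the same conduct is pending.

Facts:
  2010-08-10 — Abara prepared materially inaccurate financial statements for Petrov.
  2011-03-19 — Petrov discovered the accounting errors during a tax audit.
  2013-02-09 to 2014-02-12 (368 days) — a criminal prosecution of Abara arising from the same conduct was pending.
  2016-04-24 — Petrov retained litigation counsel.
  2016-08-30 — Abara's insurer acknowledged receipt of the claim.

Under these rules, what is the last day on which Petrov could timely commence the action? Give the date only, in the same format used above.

The claim accrued on 2011-03-19 — the later of the 2010-08-10 act and the 2011-03-19 discovery.
The untolled deadline — 5 years after 2011-03-19 — is 2016-03-19.
The pending criminal prosecution from 2013-02-09 to 2014-02-12 tolled the period for 368 days, extending the deadline to 2017-03-22.
Nothing else in the chronology tolls or restarts the period.

2017-03-22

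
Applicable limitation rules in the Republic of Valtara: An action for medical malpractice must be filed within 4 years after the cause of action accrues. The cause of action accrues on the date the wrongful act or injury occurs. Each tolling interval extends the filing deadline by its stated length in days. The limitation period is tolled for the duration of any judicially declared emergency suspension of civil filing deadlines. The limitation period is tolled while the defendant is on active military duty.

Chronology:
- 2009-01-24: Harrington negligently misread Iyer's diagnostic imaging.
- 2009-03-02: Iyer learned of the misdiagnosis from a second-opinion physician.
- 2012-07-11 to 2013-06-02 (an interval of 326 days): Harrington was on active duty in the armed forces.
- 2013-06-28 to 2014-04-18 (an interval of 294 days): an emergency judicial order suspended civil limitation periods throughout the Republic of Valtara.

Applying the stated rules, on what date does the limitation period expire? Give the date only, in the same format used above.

2014-10-06

Accrual is governed by the date of the act, so the period began to run on 2009-01-24; the later discovery on 2009-03-02 is irrelevant under the stated rule.
4 years from 2009-01-24 is 2013-01-24.
The period was tolled for 326 days by the defendant's active military service (2012-07-11 to 2013-06-02), pushing the deadline to 2013-12-16.
Because the emergency suspension of filing deadlines ran from 2013-06-28 to 2014-04-18, the deadline is extended by 294 days to 2014-10-06.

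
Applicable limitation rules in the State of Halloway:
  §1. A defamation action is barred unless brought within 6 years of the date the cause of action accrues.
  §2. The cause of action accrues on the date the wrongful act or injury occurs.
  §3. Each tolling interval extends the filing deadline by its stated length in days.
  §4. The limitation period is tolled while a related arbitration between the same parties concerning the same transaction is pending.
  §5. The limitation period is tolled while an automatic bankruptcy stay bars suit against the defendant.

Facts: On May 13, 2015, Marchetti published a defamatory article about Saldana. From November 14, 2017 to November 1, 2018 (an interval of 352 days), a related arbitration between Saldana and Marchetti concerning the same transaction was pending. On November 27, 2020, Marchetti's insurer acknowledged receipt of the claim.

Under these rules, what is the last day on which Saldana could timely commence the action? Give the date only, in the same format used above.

April 30, 2022

The cause of action accrued on May 13, 2015, the date of the act.
The untolled deadline — 6 years after May 13, 2015 — is May 13, 2021.
The period was tolled for 352 days by the pending related arbitration (November 14, 2017 to November 1, 2018), pushing the deadline to April 30, 2022.
The other events in the timeline have no effect on the limitation period under the stated rules.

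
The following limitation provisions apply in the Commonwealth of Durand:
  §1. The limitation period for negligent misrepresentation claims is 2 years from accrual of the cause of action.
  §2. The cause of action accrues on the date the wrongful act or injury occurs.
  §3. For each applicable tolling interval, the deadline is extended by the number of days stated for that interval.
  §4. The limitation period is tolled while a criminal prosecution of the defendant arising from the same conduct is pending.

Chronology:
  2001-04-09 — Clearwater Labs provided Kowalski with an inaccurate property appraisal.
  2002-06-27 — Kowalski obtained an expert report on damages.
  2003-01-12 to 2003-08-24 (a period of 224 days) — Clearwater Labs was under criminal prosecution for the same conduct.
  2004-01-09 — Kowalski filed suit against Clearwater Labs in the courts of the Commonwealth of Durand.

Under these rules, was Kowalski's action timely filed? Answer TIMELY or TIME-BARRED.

The claim accrued on 2001-04-09, when the wrongful act occurred.
Adding the 2 years base period to 2001-04-09 gives a deadline of 2003-04-09, before any tolling.
Because the pending criminal prosecution ran from 2003-01-12 to 2003-08-24, the deadline is extended by 224 days to 2003-11-19.
Nothing else in the chronology tolls or restarts the period.
The 2004-01-09 filing falls after the 2003-11-19 deadline; the claim is time-barred.

TIME-BARRED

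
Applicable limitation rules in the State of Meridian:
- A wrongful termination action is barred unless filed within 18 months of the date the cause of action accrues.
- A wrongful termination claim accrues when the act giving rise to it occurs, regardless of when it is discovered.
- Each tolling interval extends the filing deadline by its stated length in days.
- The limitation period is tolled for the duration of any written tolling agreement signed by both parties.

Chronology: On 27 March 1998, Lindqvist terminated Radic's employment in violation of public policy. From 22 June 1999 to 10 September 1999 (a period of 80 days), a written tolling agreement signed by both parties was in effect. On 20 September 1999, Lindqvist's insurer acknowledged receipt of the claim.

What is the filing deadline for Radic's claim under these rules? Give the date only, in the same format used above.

16 December 1999

The limitation period began to run on 27 March 1998.
18 months from 27 March 1998 is 27 September 1999.
Because the written tolling agreement ran from 22 June 1999 to 10 September 1999, the deadline is extended by 80 days to 16 December 1999.
None of the other events listed affects the running of the period under the stated rules.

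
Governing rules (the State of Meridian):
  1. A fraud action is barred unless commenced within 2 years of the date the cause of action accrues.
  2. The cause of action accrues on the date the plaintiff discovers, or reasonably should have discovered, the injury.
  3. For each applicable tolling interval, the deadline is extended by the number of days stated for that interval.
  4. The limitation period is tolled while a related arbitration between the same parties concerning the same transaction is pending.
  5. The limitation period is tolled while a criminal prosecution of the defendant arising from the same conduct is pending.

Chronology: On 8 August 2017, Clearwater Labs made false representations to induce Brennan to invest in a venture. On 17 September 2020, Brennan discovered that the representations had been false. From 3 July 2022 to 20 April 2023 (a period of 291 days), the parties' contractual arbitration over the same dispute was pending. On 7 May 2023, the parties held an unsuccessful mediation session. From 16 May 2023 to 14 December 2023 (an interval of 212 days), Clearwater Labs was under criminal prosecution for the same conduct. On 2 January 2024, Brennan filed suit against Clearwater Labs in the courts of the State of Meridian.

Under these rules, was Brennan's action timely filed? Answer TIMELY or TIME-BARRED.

TIMELY

The claim did not accrue until Brennan discovered the injury on 17 September 2020; the 8 August 2017 act date does not start the clock under the stated rule.
Adding the 2 years base period to 17 September 2020 gives a deadline of 17 September 2022, before any tolling.
The period was tolled for 291 days by the pending related arbitration (3 July 2022 to 20 April 2023), pushing the deadline to 5 July 2023.
The period was tolled for 212 days by the pending criminal prosecution (16 May 2023 to 14 December 2023), pushing the deadline to 2 February 2024.
The other events in the timeline have no effect on the limitation period under the stated rules.
Brennan filed on 2 January 2024, before the 2 February 2024 deadline, so the action is timely.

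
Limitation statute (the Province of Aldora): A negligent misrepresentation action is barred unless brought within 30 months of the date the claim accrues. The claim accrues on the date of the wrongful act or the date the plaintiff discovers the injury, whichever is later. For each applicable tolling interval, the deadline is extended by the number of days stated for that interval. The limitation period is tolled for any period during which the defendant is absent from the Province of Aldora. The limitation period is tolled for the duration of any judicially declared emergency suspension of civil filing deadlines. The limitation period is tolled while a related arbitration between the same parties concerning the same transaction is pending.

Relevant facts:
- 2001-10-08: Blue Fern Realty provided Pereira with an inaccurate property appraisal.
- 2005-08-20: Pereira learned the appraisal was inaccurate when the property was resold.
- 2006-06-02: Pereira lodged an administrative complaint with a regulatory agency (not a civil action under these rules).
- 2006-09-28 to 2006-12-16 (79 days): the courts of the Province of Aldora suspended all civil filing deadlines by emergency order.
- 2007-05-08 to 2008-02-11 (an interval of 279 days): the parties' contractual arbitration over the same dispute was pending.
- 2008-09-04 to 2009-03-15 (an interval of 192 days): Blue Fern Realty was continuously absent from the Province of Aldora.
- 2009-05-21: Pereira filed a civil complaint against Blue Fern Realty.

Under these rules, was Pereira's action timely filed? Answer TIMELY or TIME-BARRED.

Because discovery on 2005-08-20 post-dates the 2001-10-08 act, accrual under the later-of rule falls on 2005-08-20.
The untolled deadline — 30 months after 2005-08-20 — is 2008-02-20.
The period was tolled for 79 days by the emergency suspension of filing deadlines (2006-09-28 to 2006-12-16), pushing the deadline to 2008-05-09.
The period was tolled for 279 days by the pending related arbitration (2007-05-08 to 2008-02-11), pushing the deadline to 2009-02-12.
The defendant's absence from the jurisdiction from 2008-09-04 to 2009-03-15 tolled the period for 192 days, extending the deadline to 2009-08-23.
The other events in the timeline have no effect on the limitation period under the stated rules.
The 2009-05-21 filing precedes the 2009-08-23 deadline; the claim is timely.

TIMELY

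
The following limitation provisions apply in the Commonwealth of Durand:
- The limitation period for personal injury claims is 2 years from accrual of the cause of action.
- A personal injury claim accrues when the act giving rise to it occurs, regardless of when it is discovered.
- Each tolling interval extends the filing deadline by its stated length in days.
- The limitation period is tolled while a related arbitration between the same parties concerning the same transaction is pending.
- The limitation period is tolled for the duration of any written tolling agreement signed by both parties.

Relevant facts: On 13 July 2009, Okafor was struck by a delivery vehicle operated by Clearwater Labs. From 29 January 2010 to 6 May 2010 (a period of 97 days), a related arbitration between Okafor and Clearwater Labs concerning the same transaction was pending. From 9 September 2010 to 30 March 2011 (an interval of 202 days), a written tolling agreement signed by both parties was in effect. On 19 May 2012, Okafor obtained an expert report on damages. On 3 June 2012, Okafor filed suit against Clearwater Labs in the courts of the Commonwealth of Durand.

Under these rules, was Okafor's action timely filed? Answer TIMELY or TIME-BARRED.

The claim accrued on 13 July 2009, when the wrongful act occurred.
Adding the 2 years base period to 13 July 2009 gives a deadline of 13 July 2011, before any tolling.
Because the pending related arbitration ran from 29 January 2010 to 6 May 2010, the deadline is extended by 97 days to 18 October 2011.
The period was tolled for 202 days by the written tolling agreement (9 September 2010 to 30 March 2011), pushing the deadline to 7 May 2012.
Nothing else in the chronology tolls or restarts the period.
Okafor filed on 3 June 2012, after the 7 May 2012 deadline, so the action is time-barred.

TIME-BARRED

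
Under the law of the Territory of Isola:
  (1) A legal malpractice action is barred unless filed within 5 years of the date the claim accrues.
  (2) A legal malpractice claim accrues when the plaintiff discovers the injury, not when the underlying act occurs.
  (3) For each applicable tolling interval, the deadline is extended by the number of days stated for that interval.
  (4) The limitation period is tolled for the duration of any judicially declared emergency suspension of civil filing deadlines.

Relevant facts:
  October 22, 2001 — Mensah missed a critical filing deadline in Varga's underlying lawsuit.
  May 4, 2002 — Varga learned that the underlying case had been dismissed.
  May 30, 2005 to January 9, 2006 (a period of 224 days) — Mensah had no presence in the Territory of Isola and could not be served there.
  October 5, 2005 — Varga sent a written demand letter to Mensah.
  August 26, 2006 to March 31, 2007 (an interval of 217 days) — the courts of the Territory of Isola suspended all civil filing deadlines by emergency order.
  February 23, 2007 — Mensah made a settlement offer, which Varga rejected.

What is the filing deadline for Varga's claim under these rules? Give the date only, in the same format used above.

Accrual is tied to discovery, so the period began on May 4, 2002 rather than on October 22, 2001 when the act occurred.
The untolled deadline — 5 years after May 4, 2002 — is May 4, 2007.
The period was tolled for 217 days by the emergency suspension of filing deadlines (August 26, 2006 to March 31, 2007), pushing the deadline to December 7, 2007.
No stated provision tolls the period for the defendant's absence, so the interval from May 30, 2005 to January 9, 2006 has no effect on the deadline.
Nothing else in the chronology tolls or restarts the period.

December 7, 2007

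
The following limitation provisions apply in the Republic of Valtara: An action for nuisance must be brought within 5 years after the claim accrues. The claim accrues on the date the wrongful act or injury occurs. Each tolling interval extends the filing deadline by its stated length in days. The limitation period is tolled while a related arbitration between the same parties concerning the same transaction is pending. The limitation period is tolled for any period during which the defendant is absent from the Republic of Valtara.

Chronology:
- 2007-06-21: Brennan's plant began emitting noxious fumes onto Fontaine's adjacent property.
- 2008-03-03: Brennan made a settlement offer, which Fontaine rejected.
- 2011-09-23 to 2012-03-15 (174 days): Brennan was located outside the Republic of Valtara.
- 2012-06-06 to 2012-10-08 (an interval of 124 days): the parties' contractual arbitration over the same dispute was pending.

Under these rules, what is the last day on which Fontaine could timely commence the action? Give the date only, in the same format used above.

The claim accrued on 2007-06-21, the date of the act.
The untolled deadline — 5 years after 2007-06-21 — is 2012-06-21.
Because the defendant's absence from the jurisdiction ran from 2011-09-23 to 2012-03-15, the deadline is extended by 174 days to 2012-12-12.
The pending related arbitration from 2012-06-06 to 2012-10-08 tolled the period for 124 days, extending the deadline to 2013-04-15.
Nothing else in the chronology tolls or restarts the period.

2013-04-15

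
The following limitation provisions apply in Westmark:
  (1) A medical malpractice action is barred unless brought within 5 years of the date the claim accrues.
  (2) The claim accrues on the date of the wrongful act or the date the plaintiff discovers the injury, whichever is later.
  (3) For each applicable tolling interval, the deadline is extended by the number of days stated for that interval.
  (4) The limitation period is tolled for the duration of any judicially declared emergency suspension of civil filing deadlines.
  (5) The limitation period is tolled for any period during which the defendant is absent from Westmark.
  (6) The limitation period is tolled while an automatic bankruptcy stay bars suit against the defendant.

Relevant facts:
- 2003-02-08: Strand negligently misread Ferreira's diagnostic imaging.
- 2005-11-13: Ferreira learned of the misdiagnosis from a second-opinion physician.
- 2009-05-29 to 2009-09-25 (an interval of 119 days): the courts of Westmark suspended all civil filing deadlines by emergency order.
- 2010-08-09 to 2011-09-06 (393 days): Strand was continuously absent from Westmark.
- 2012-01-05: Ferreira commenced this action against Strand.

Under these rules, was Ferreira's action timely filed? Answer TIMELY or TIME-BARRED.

TIMELY

The claim accrued on 2005-11-13 — the later of the 2003-02-08 act and the 2005-11-13 discovery.
Adding the 5 years base period to 2005-11-13 gives a deadline of 2010-11-13, before any tolling.
The emergency suspension of filing deadlines from 2009-05-29 to 2009-09-25 tolled the period for 119 days, extending the deadline to 2011-03-12.
Because the defendant's absence from the jurisdiction ran from 2010-08-09 to 2011-09-06, the deadline is extended by 393 days to 2012-04-08.
The 2012-01-05 filing precedes the 2012-04-08 deadline; the claim is timely.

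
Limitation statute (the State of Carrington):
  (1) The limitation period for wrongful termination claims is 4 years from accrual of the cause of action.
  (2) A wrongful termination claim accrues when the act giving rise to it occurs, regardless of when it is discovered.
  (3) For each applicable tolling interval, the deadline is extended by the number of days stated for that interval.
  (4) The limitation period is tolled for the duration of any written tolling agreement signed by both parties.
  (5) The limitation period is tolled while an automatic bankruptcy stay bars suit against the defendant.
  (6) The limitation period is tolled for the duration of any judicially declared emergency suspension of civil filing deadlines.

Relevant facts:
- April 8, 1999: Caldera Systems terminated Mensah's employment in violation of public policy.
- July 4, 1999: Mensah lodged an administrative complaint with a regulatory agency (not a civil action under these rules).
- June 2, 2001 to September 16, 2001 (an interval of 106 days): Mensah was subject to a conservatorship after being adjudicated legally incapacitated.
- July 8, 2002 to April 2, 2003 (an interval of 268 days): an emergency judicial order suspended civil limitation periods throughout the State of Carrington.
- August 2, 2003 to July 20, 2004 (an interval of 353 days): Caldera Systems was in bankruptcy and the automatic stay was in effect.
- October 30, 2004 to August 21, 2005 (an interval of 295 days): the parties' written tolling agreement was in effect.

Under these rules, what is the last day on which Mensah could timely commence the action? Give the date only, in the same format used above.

October 10, 2005

The limitation period began to run on April 8, 1999.
4 years from April 8, 1999 is April 8, 2003.
Because the emergency suspension of filing deadlines ran from July 8, 2002 to April 2, 2003, the deadline is extended by 268 days to January 1, 2004.
The automatic bankruptcy stay from August 2, 2003 to July 20, 2004 tolled the period for 353 days, extending the deadline to December 19, 2004.
Because the written tolling agreement ran from October 30, 2004 to August 21, 2005, the deadline is extended by 295 days to October 10, 2005.
The plaintiff's legal incapacity from June 2, 2001 to September 16, 2001 does not toll the period, because no stated rule makes the plaintiff's incapacity a tolling event.
The other events in the timeline have no effect on the limitation period under the stated rules.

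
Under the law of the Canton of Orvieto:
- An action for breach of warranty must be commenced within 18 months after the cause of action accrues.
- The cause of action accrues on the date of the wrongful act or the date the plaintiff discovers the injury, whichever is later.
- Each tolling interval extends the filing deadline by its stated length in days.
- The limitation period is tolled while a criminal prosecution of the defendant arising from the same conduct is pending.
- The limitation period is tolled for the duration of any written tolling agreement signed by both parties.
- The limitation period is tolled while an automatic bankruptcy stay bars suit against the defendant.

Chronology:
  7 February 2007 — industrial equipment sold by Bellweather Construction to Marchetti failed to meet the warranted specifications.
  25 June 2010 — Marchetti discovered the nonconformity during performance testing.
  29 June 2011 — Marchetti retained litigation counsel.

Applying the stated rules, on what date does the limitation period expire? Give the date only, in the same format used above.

25 December 2011

Taking the later of the act (7 February 2007) and discovery (25 June 2010), the claim accrued on 25 June 2010.
Adding the 18 months base period to 25 June 2010 gives a deadline of 25 December 2011, before any tolling.
None of the other events listed affects the running of the period under the stated rules.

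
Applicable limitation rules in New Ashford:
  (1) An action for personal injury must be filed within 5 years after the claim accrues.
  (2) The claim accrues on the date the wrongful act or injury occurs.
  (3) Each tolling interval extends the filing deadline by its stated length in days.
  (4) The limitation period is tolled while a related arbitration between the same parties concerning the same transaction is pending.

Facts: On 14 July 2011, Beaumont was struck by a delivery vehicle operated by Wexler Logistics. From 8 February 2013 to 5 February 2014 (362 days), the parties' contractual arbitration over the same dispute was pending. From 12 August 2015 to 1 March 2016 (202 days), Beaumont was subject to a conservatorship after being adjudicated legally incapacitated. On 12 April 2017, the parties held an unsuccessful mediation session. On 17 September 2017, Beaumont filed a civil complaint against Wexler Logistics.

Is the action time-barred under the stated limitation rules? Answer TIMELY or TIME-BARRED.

TIME-BARRED

The limitation period began to run on 14 July 2011.
Adding the 5 years base period to 14 July 2011 gives a deadline of 14 July 2016, before any tolling.
The pending related arbitration from 8 February 2013 to 5 February 2014 tolled the period for 362 days, extending the deadline to 11 July 2017.
No stated provision tolls the period for the plaintiff's incapacity, so the interval from 12 August 2015 to 1 March 2016 has no effect on the deadline.
None of the other events listed affects the running of the period under the stated rules.
Filing on 17 September 2017 missed the 11 July 2017 deadline — the action is time-barred.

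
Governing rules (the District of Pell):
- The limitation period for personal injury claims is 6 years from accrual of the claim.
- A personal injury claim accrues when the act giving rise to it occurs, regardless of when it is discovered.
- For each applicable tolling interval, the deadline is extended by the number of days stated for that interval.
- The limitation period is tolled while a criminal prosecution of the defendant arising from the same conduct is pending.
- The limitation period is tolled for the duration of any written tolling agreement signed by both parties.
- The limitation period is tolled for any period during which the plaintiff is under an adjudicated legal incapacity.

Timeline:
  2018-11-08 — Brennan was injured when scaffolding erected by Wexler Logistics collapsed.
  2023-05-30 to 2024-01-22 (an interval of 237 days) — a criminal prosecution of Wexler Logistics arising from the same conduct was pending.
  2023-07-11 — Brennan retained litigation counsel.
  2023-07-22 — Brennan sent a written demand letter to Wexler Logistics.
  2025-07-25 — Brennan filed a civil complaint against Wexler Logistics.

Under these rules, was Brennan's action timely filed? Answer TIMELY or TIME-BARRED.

The limitation period began to run on 2018-11-08.
6 years from 2018-11-08 is 2024-11-08.
The period was tolled for 237 days by the pending criminal prosecution (2023-05-30 to 2024-01-22), pushing the deadline to 2025-07-03.
Nothing else in the chronology tolls or restarts the period.
Brennan filed on 2025-07-25, after the 2025-07-03 deadline, so the action is time-barred.

TIME-BARRED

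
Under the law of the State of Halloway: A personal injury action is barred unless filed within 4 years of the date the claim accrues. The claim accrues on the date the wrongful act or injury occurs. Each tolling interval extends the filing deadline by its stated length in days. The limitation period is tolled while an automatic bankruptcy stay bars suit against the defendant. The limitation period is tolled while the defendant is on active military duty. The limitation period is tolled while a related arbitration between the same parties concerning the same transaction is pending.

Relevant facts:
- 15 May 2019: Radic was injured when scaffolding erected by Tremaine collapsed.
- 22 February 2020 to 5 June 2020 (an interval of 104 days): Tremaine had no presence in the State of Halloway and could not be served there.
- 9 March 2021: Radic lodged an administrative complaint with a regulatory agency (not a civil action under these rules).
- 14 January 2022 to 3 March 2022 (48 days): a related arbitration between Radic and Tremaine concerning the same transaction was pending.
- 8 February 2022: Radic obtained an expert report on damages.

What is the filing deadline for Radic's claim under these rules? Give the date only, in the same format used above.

The limitation period began to run on 15 May 2019.
The untolled deadline — 4 years after 15 May 2019 — is 15 May 2023.
The pending related arbitration from 14 January 2022 to 3 March 2022 tolled the period for 48 days, extending the deadline to 2 July 2023.
Although the defendant's absence ran from 22 February 2020 to 5 June 2020, the stated rules do not make that a tolling event, so it is disregarded.
Nothing else in the chronology tolls or restarts the period.

2 July 2023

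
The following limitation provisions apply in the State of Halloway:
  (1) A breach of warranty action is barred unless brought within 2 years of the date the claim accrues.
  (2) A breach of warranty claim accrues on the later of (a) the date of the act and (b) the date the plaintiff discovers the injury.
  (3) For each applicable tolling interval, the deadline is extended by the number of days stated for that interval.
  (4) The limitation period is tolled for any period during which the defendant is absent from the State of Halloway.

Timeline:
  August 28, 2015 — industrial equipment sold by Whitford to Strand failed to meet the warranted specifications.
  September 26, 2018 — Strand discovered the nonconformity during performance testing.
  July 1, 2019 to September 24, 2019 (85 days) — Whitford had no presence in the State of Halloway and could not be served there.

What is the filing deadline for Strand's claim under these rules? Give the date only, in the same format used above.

Because discovery on September 26, 2018 post-dates the August 28, 2015 act, accrual under the later-of rule falls on September 26, 2018.
Adding the 2 years base period to September 26, 2018 gives a deadline of September 26, 2020, before any tolling.
The period was tolled for 85 days by the defendant's absence from the jurisdiction (July 1, 2019 to September 24, 2019), pushing the deadline to December 20, 2020.

December 20, 2020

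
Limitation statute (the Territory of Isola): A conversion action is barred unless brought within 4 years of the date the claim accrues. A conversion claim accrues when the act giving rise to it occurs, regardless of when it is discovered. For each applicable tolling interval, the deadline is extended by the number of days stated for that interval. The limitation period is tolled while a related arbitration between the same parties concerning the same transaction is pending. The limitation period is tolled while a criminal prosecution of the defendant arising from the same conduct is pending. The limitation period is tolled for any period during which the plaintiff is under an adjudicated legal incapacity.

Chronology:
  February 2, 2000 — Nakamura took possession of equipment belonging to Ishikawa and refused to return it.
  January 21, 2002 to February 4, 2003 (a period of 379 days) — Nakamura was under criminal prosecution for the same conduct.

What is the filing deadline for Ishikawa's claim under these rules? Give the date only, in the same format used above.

February 15, 2005

The limitation period began to run on February 2, 2000.
The untolled deadline — 4 years after February 2, 2000 — is February 2, 2004.
The pending criminal prosecution from January 21, 2002 to February 4, 2003 tolled the period for 379 days, extending the deadline to February 15, 2005.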